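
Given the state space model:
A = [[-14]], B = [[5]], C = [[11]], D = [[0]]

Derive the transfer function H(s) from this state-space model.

(sI - A)⁻¹ = 1/(s + 14). H(s) = 11 × 5/(s + 14) + 0 = 55/(s + 14).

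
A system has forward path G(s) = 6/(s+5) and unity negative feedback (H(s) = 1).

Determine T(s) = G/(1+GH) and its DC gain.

T(s) = G/(1+GH) = [6/(s+5)] / [1 + 6/(s+5)] = 6/(s+5+6) = 6/(s+11). DC gain = 6/11 = 0.5455.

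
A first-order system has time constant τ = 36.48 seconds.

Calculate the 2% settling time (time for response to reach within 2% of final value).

For first-order system, 2% settling time ≈ 4τ = 4 × 36.48 = 145.92 s.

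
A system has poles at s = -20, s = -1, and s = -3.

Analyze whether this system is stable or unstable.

All poles are in the left half-plane. System is stable.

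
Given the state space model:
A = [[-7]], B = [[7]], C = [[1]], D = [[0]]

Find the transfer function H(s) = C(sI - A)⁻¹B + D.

(sI - A)⁻¹ = 1/(s + 7). H(s) = 1 × 7/(s + 7) + 0 = 7/(s + 7).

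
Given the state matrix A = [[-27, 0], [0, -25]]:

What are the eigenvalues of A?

For diagonal matrix, eigenvalues are diagonal entries: λ₁ = -27, λ₂ = -25.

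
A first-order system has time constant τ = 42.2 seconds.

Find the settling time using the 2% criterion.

For first-order system, 2% settling time ≈ 4τ = 4 × 42.2 = 168.8 s.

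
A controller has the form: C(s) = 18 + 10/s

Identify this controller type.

This is a Proportional-Integral (PI) controller.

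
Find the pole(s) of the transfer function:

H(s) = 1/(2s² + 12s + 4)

Discriminant = 12² - 4×2×4 = 144 - 32 = 112 > 0, so two distinct real poles. Using quadratic formula: s = (-12 ± √112)/(2×2) = (-12 ± √112)/4, with √112 ≈ 10.5830. s₁ ≈ -0.3542, s₂ ≈ -5.6458. Poles: s₁ = -0.3542, s₂ = -5.6458.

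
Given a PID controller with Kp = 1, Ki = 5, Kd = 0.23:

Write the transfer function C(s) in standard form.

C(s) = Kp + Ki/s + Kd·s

Substituting values: C(s) = 1 + 5/s + 0.23s = (0.23s² + s + 5)/s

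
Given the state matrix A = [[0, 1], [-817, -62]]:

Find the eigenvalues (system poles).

det(A - λI) = λ² - (-62)λ + 817 = (λ - (-19))(λ - (-43)). Eigenvalues: -19, -43.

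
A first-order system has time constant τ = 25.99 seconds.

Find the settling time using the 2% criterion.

For first-order system, 2% settling time ≈ 4τ = 4 × 25.99 = 103.96 s.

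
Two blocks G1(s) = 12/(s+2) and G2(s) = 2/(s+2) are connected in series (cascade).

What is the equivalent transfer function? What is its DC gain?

Series: multiply transfer functions. G_eq = 12/(s+2) × 2/(s+2) = 24/((s+2)(s+2)). DC gain = 24/(2×2) = 6.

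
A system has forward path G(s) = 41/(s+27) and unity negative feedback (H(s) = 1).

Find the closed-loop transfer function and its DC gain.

T(s) = G/(1+GH) = [41/(s+27)] / [1 + 41/(s+27)] = 41/(s+27+41) = 41/(s+68). DC gain = 41/68 = 0.6029.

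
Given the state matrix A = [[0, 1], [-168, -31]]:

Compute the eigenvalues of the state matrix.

det(A - λI) = λ² - (-31)λ + 168 = (λ - (-24))(λ - (-7)). Eigenvalues: -24, -7.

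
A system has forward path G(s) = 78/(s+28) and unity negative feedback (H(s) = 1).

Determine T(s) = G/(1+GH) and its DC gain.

T(s) = G/(1+GH) = [78/(s+28)] / [1 + 78/(s+28)] = 78/(s+28+78) = 78/(s+106). DC gain = 78/106 = 0.7358.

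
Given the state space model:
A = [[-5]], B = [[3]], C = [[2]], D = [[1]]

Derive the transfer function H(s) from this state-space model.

(sI - A)⁻¹ = 1/(s + 5). H(s) = 2×3/(s + 5) + 1 = (s + 11)/(s + 5).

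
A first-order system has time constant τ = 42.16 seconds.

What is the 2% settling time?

For first-order system, 2% settling time ≈ 4τ = 4 × 42.16 = 168.64 s.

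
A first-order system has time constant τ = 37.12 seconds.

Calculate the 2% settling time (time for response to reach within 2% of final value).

For first-order system, 2% settling time ≈ 4τ = 4 × 37.12 = 148.48 s.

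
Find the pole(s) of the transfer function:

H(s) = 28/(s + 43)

Pole is where denominator = 0: s + 43 = 0, so s = -43.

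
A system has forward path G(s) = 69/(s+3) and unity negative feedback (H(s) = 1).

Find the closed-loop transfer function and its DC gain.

T(s) = G/(1+GH) = [69/(s+3)] / [1 + 69/(s+3)] = 69/(s+3+69) = 69/(s+72). DC gain = 69/72 = 0.9583.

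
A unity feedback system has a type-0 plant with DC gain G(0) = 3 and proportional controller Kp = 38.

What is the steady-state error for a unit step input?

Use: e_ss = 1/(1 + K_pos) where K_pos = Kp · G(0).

K_pos = Kp · G(0) = 38 × 3 = 114. e_ss = 1/(1 + 114) = 0.0087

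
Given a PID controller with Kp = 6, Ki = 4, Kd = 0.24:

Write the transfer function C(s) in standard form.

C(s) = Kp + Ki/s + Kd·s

Substituting values: C(s) = 6 + 4/s + 0.24s = (0.24s² + 6s + 4)/s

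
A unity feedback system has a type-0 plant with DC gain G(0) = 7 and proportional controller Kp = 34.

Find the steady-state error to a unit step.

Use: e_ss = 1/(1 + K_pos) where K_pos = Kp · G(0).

K_pos = Kp · G(0) = 34 × 7 = 238. e_ss = 1/(1 + 238) = 0.0042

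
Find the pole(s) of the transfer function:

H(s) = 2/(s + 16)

Pole is where denominator = 0: s + 16 = 0, so s = -16.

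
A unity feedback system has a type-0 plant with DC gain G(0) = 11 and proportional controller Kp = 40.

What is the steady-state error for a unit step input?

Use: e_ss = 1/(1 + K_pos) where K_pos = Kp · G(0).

K_pos = Kp · G(0) = 40 × 11 = 440. e_ss = 1/(1 + 440) = 0.0023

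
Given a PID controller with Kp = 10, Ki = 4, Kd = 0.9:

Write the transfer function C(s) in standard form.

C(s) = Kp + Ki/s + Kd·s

Substituting values: C(s) = 10 + 4/s + 0.9s = (0.9s² + 10s + 4)/s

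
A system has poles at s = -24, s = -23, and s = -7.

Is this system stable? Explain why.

All poles are in the left half-plane. System is stable.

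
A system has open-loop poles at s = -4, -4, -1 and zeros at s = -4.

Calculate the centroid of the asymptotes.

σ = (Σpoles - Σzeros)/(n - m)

σ = (Σpoles - Σzeros)/(n - m) = (-9 - (-4))/(3 - 1) = -5/2 = -2.5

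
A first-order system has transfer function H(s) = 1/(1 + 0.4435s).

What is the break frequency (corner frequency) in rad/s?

Corner frequency = 1/τ = 1/0.4435 = 2.255 rad/s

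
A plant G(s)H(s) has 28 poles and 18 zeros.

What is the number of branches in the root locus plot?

Root locus has n branches where n = number of poles = 28.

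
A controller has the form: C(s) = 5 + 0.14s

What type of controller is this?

This is a Proportional-Derivative (PD) controller.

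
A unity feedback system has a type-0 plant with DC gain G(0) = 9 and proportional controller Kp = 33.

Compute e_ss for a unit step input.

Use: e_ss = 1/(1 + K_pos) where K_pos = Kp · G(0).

K_pos = Kp · G(0) = 33 × 9 = 297. e_ss = 1/(1 + 297) = 0.0034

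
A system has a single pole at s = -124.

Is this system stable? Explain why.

Pole at s = -124 is in the left half-plane. Stable.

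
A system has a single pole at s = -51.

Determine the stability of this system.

Pole at s = -51 is in the left half-plane. Stable.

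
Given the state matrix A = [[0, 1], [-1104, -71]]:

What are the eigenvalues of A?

det(A - λI) = λ² - (-71)λ + 1104 = (λ - (-23))(λ - (-48)). Eigenvalues: -23, -48.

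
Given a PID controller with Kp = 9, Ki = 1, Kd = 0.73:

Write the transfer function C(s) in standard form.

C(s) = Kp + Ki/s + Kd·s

Substituting values: C(s) = 9 + 1/s + 0.73s = (0.73s² + 9s + 1)/s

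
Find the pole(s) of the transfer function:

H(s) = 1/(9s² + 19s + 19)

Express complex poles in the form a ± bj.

Discriminant = 19² - 4×9×19 = 361 - 684 = -323 < 0, so the poles are a complex conjugate pair s = (-19 ± j√323)/(2×9). Real part = -19/(2×9) = -19/18 ≈ -1.0556; imaginary part = ±√323/(2×9) ≈ 0.9985. Poles: s = -1.0556 ± 0.9985j.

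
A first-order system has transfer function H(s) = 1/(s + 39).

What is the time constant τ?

For H(s) = 1/(s + 1/τ), the pole is at -1/τ = -39, so τ = 1/39 = 0.0256 s.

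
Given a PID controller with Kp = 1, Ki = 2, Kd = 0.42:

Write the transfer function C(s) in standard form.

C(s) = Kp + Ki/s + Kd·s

Substituting values: C(s) = 1 + 2/s + 0.42s = (0.42s² + s + 2)/s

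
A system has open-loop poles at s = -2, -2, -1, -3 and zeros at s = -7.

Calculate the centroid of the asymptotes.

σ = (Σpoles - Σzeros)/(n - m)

σ = (Σpoles - Σzeros)/(n - m) = (-8 - (-7))/(4 - 1) = -1/3 = -0.33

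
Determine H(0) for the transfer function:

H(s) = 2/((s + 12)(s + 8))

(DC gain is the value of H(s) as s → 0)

DC gain = H(0) = 2/(12 × 8) = 2/96 = 0.0208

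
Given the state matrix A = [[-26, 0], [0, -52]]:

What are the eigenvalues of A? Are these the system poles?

For diagonal matrix, eigenvalues are diagonal entries: λ₁ = -26, λ₂ = -52. Eigenvalues of A = system poles.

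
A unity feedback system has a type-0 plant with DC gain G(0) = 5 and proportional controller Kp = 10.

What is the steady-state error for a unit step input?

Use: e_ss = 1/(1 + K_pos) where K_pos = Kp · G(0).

K_pos = Kp · G(0) = 10 × 5 = 50. e_ss = 1/(1 + 50) = 0.0196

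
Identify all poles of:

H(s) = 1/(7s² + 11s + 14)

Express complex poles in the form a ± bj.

Discriminant = 11² - 4×7×14 = 121 - 392 = -271 < 0, so the poles are a complex conjugate pair s = (-11 ± j√271)/(2×7). Real part = -11/(2×7) = -11/14 ≈ -0.7857; imaginary part = ±√271/(2×7) ≈ 1.1759. Poles: s = -0.7857 ± 1.1759j.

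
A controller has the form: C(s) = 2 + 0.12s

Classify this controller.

This is a Proportional-Derivative (PD) controller.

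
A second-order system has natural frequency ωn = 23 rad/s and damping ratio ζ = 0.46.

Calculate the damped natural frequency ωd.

ωd = ωn√(1 - ζ²) = 23√(1 - 0.46²) = 20.42 rad/s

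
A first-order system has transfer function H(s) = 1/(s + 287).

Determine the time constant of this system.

For H(s) = 1/(s + 1/τ), the pole is at -1/τ = -287, so τ = 1/287 = 0.0035 s.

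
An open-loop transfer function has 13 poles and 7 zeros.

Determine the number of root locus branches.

Root locus has n branches where n = number of poles = 13.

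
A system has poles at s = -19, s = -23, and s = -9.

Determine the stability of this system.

All poles are in the left half-plane. System is stable.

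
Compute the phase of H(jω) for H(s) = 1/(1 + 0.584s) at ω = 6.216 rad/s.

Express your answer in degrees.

Phase = -arctan(ωτ) = -arctan(6.216 × 0.584) = -74.6°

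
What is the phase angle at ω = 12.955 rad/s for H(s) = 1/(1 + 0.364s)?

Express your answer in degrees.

Phase = -arctan(ωτ) = -arctan(12.955 × 0.364) = -78.0°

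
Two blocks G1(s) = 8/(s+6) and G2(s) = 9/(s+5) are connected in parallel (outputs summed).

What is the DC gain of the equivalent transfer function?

Parallel: G_eq = G1 + G2. DC gain = G1(0) + G2(0) = 8/6 + 9/5 = 1.3333 + 1.8 = 3.1333.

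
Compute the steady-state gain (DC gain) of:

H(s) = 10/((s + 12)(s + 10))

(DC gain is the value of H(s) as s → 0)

DC gain = H(0) = 10/(12 × 10) = 10/120 = 0.0833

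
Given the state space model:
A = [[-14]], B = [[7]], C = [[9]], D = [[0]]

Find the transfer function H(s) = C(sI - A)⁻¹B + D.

(sI - A)⁻¹ = 1/(s + 14). H(s) = 9 × 7/(s + 14) + 0 = 63/(s + 14).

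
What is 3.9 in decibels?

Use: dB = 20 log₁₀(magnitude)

dB = 20 log₁₀(3.9) = 11.8 dB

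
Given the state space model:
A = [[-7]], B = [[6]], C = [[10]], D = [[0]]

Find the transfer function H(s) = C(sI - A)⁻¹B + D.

(sI - A)⁻¹ = 1/(s + 7). H(s) = 10 × 6/(s + 7) + 0 = 60/(s + 7).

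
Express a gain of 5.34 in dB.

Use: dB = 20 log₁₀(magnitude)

dB = 20 log₁₀(5.34) = 14.6 dB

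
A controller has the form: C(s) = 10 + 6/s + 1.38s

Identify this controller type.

This is a Proportional-Integral-Derivative (PID) controller.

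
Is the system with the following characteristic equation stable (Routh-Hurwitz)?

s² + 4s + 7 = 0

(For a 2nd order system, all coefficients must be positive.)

Coefficients: 1, 4, 7. All positive, so system is stable.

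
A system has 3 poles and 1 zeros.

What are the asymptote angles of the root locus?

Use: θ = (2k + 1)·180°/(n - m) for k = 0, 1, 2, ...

n - m = 3 - 1 = 2. Angles: θk = (2k + 1)·180°/2 = 90°, 270°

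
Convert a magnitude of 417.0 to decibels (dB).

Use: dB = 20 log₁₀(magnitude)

dB = 20 log₁₀(417.0) = 52.4 dB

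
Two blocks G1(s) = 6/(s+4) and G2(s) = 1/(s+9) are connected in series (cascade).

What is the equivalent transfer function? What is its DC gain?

Series: multiply transfer functions. G_eq = 6/(s+4) × 1/(s+9) = 6/((s+4)(s+9)). DC gain = 6/(4×9) = 0.1667.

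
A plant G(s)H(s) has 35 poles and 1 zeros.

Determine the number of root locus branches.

Root locus has n branches where n = number of poles = 35.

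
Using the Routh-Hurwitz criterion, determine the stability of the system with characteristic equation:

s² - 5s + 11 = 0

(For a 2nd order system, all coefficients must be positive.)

Coefficients: 1, -5, 11. b=-5 not positive, so system is unstable.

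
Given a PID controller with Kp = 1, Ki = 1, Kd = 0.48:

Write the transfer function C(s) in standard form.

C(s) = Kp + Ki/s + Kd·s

Substituting values: C(s) = 1 + 1/s + 0.48s = (0.48s² + s + 1)/s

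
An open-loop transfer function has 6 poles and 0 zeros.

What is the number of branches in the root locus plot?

Root locus has n branches where n = number of poles = 6.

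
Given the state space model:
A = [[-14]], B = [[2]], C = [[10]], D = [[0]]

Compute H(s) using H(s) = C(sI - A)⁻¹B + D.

(sI - A)⁻¹ = 1/(s + 14). H(s) = 10 × 2/(s + 14) + 0 = 20/(s + 14).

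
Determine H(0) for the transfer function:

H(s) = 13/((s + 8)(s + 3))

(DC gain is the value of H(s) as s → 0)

DC gain = H(0) = 13/(8 × 3) = 13/24 = 0.5417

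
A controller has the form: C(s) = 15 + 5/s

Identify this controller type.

This is a Proportional-Integral (PI) controller.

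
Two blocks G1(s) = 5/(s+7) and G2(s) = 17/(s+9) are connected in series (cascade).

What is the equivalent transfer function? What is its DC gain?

Series: multiply transfer functions. G_eq = 5/(s+7) × 17/(s+9) = 85/((s+7)(s+9)). DC gain = 85/(7×9) = 1.3492.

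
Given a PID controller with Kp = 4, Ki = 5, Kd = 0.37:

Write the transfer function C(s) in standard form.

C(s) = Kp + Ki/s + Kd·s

Substituting values: C(s) = 4 + 5/s + 0.37s = (0.37s² + 4s + 5)/s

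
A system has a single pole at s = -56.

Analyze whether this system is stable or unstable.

Pole at s = -56 is in the left half-plane. Stable.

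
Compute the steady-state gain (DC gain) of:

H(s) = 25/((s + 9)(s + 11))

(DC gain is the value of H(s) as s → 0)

DC gain = H(0) = 25/(9 × 11) = 25/99 = 0.2525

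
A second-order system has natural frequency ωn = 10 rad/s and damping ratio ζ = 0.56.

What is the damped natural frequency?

ωd = ωn√(1 - ζ²) = 10√(1 - 0.56²) = 8.28 rad/s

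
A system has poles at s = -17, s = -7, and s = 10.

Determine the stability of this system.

Pole(s) at s = 10 are not in the left half-plane. System is unstable.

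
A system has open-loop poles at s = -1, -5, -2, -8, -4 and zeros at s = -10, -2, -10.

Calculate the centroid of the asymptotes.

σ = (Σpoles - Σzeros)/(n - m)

σ = (Σpoles - Σzeros)/(n - m) = (-20 - (-22))/(5 - 3) = 2/2 = 1.0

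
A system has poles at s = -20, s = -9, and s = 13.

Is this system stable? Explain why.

Pole(s) at s = 13 are not in the left half-plane. System is unstable.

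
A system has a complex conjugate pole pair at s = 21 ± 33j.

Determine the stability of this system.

Real part of poles is 21 (> 0, right half-plane). Unstable.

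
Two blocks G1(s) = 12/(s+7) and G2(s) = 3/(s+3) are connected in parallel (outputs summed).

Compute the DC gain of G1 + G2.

Parallel: G_eq = G1 + G2. DC gain = G1(0) + G2(0) = 12/7 + 3/3 = 1.7143 + 1 = 2.7143.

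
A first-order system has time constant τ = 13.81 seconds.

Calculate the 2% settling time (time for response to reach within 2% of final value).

For first-order system, 2% settling time ≈ 4τ = 4 × 13.81 = 55.24 s.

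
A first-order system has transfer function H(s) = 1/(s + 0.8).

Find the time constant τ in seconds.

For H(s) = 1/(s + 1/τ), the pole is at -1/τ = -0.8, so τ = 1/0.8 = 1.25 s.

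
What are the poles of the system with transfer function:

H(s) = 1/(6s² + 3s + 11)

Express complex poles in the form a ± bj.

Discriminant = 3² - 4×6×11 = 9 - 264 = -255 < 0, so the poles are a complex conjugate pair s = (-3 ± j√255)/(2×6). Real part = -3/(2×6) = -3/12 = -0.25; imaginary part = ±√255/(2×6) ≈ 1.3307. Poles: s = -0.25 ± 1.3307j.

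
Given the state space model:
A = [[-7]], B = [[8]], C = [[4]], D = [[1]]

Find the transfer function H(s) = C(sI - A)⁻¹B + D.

(sI - A)⁻¹ = 1/(s + 7). H(s) = 4×8/(s + 7) + 1 = (s + 39)/(s + 7).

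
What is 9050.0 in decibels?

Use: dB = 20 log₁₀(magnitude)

dB = 20 log₁₀(9050.0) = 79.1 dB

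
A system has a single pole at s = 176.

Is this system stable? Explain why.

Pole at s = 176 is in the right half-plane. Unstable.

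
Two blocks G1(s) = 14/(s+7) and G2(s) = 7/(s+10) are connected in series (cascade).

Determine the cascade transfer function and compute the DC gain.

Series: multiply transfer functions. G_eq = 14/(s+7) × 7/(s+10) = 98/((s+7)(s+10)). DC gain = 98/(7×10) = 1.4.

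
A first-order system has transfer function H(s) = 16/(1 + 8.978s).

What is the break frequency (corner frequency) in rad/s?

Corner frequency = 1/τ = 1/8.978 = 0.111 rad/s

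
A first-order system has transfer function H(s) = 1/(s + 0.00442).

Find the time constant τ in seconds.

For H(s) = 1/(s + 1/τ), the pole is at -1/τ = -0.00442, so τ = 1/0.00442 = 226.2 s.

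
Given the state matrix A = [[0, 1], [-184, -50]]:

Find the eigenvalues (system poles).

det(A - λI) = λ² - (-50)λ + 184 = (λ - (-46))(λ - (-4)). Eigenvalues: -46, -4.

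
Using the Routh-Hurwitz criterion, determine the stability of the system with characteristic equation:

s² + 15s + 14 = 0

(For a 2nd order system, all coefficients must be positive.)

Coefficients: 1, 15, 14. All positive, so system is stable.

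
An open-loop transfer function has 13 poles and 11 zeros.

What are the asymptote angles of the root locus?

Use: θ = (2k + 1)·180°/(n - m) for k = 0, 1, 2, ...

n - m = 13 - 11 = 2. Angles: θk = (2k + 1)·180°/2 = 90°, 270°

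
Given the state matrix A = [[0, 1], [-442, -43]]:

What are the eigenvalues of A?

det(A - λI) = λ² - (-43)λ + 442 = (λ - (-26))(λ - (-17)). Eigenvalues: -26, -17.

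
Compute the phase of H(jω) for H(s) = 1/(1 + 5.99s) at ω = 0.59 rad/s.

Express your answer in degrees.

Phase = -arctan(ωτ) = -arctan(0.59 × 5.99) = -74.2°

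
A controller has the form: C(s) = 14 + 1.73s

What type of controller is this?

This is a Proportional-Derivative (PD) controller.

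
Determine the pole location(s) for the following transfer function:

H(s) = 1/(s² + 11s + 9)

Discriminant = 11² - 4×1×9 = 121 - 36 = 85 > 0, so two distinct real poles. Using quadratic formula: s = (-11 ± √85)/(2×1) = (-11 ± √85)/2, with √85 ≈ 9.2195. s₁ ≈ -0.8902, s₂ ≈ -10.1098. Poles: s₁ = -0.8902, s₂ = -10.1098.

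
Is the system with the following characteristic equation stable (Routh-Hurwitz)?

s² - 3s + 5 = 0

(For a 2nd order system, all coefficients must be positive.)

Coefficients: 1, -3, 5. b=-3 not positive, so system is unstable.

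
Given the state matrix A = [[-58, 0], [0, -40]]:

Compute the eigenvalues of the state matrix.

For diagonal matrix, eigenvalues are diagonal entries: λ₁ = -58, λ₂ = -40.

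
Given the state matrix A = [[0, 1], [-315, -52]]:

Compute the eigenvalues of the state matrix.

det(A - λI) = λ² - (-52)λ + 315 = (λ - (-7))(λ - (-45)). Eigenvalues: -7, -45.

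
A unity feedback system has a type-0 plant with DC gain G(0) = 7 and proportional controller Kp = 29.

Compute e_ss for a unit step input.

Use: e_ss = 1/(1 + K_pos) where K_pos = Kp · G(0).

K_pos = Kp · G(0) = 29 × 7 = 203. e_ss = 1/(1 + 203) = 0.0049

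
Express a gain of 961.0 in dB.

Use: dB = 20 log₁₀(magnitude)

dB = 20 log₁₀(961.0) = 59.7 dB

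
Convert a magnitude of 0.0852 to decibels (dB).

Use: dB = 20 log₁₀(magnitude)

dB = 20 log₁₀(0.0852) = -21.4 dB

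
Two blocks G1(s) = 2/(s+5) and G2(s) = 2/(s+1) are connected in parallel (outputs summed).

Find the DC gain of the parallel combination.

Parallel: G_eq = G1 + G2. DC gain = G1(0) + G2(0) = 2/5 + 2/1 = 0.4 + 2 = 2.4.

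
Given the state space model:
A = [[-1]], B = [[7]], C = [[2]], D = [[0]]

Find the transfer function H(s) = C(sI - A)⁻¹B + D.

(sI - A)⁻¹ = 1/(s + 1). H(s) = 2 × 7/(s + 1) + 0 = 14/(s + 1).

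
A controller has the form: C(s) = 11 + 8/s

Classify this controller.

This is a Proportional-Integral (PI) controller.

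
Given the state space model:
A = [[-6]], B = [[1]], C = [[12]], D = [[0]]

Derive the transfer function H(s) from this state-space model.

(sI - A)⁻¹ = 1/(s + 6). H(s) = 12 × 1/(s + 6) + 0 = 12/(s + 6).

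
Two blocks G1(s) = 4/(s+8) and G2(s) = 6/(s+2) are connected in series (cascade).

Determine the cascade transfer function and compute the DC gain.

Series: multiply transfer functions. G_eq = 4/(s+8) × 6/(s+2) = 24/((s+8)(s+2)). DC gain = 24/(8×2) = 1.5.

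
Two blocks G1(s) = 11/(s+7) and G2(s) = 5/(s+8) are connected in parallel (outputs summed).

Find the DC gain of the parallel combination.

Parallel: G_eq = G1 + G2. DC gain = G1(0) + G2(0) = 11/7 + 5/8 = 1.5714 + 0.625 = 2.1964.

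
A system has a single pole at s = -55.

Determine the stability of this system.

Pole at s = -55 is in the left half-plane. Stable.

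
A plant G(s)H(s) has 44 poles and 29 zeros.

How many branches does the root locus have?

Root locus has n branches where n = number of poles = 44.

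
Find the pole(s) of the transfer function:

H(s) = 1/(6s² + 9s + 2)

Discriminant = 9² - 4×6×2 = 81 - 48 = 33 > 0, so two distinct real poles. Using quadratic formula: s = (-9 ± √33)/(2×6) = (-9 ± √33)/12, with √33 ≈ 5.7446. s₁ ≈ -0.2713, s₂ ≈ -1.2287. Poles: s₁ = -0.2713, s₂ = -1.2287.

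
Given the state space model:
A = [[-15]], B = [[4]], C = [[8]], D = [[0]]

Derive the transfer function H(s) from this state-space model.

(sI - A)⁻¹ = 1/(s + 15). H(s) = 8 × 4/(s + 15) + 0 = 32/(s + 15).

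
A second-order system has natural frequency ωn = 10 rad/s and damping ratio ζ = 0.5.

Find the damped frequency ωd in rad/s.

ωd = ωn√(1 - ζ²) = 10√(1 - 0.5²) = 8.66 rad/s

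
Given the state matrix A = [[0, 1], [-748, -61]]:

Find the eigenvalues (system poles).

det(A - λI) = λ² - (-61)λ + 748 = (λ - (-17))(λ - (-44)). Eigenvalues: -17, -44.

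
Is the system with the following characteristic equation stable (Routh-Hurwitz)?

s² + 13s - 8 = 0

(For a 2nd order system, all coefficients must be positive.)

Coefficients: 1, 13, -8. c=-8 not positive, so system is unstable.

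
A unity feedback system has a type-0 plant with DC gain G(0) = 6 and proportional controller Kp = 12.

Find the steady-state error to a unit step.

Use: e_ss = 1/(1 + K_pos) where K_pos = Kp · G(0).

K_pos = Kp · G(0) = 12 × 6 = 72. e_ss = 1/(1 + 72) = 0.0137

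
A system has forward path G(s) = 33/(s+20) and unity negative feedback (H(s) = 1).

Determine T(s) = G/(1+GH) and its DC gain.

T(s) = G/(1+GH) = [33/(s+20)] / [1 + 33/(s+20)] = 33/(s+20+33) = 33/(s+53). DC gain = 33/53 = 0.6226.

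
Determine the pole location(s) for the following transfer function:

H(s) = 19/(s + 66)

Pole is where denominator = 0: s + 66 = 0, so s = -66.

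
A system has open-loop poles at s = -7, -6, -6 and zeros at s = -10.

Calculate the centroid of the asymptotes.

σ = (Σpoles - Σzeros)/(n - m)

σ = (Σpoles - Σzeros)/(n - m) = (-19 - (-10))/(3 - 1) = -9/2 = -4.5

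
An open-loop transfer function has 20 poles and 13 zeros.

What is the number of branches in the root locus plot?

Root locus has n branches where n = number of poles = 20.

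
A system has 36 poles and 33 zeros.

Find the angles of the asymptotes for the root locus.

n - m = 36 - 33 = 3. Angles: θk = (2k + 1)·180°/3 = 60°, 180°, 300°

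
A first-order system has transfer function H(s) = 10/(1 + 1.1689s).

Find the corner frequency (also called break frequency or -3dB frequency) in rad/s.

Corner frequency = 1/τ = 1/1.1689 = 0.856 rad/s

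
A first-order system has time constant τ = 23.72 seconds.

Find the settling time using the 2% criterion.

For first-order system, 2% settling time ≈ 4τ = 4 × 23.72 = 94.88 s.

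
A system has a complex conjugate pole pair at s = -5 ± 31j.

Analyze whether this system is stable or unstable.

Real part of poles is -5 (< 0, left half-plane). Stable.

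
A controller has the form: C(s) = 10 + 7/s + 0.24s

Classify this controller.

This is a Proportional-Integral-Derivative (PID) controller.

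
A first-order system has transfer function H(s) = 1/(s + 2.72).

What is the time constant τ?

For H(s) = 1/(s + 1/τ), the pole is at -1/τ = -2.72, so τ = 1/2.72 = 0.3676 s.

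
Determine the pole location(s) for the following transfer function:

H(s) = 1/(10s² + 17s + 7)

Discriminant = 17² - 4×10×7 = 289 - 280 = 9 > 0, so two distinct real poles. Using quadratic formula: s = (-17 ± √9)/(2×10) = (-17 ± √9)/20, with √9 = 3. s₁ = -14/20 = -0.7, s₂ = -20/20 = -1. Poles: s₁ = -0.7, s₂ = -1.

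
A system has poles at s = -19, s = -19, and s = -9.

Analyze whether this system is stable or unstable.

All poles are in the left half-plane. System is stable.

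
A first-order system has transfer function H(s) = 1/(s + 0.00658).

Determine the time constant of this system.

For H(s) = 1/(s + 1/τ), the pole is at -1/τ = -0.00658, so τ = 1/0.00658 = 152 s.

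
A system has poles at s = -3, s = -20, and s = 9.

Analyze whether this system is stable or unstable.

Pole(s) at s = 9 are not in the left half-plane. System is unstable.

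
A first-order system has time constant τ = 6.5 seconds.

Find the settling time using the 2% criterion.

For first-order system, 2% settling time ≈ 4τ = 4 × 6.5 = 26.0 s.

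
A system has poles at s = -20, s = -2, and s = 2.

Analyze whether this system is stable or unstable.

Pole(s) at s = 2 are not in the left half-plane. System is unstable.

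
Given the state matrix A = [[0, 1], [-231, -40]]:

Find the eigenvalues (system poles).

det(A - λI) = λ² - (-40)λ + 231 = (λ - (-33))(λ - (-7)). Eigenvalues: -33, -7.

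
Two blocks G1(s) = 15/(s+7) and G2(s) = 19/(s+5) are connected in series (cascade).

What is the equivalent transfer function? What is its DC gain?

Series: multiply transfer functions. G_eq = 15/(s+7) × 19/(s+5) = 285/((s+7)(s+5)). DC gain = 285/(7×5) = 8.1429.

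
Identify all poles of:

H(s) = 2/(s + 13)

Pole is where denominator = 0: s + 13 = 0, so s = -13.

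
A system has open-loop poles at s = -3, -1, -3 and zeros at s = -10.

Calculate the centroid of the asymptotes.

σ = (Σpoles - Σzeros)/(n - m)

σ = (Σpoles - Σzeros)/(n - m) = (-7 - (-10))/(3 - 1) = 3/2 = 1.5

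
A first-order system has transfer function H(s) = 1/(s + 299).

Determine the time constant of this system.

For H(s) = 1/(s + 1/τ), the pole is at -1/τ = -299, so τ = 1/299 = 0.0033 s.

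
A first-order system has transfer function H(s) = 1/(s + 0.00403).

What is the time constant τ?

For H(s) = 1/(s + 1/τ), the pole is at -1/τ = -0.00403, so τ = 1/0.00403 = 248.1 s.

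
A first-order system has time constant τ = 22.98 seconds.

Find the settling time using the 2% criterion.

For first-order system, 2% settling time ≈ 4τ = 4 × 22.98 = 91.92 s.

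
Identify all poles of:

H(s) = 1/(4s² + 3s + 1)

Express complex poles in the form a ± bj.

Discriminant = 3² - 4×4×1 = 9 - 16 = -7 < 0, so the poles are a complex conjugate pair s = (-3 ± j√7)/(2×4). Real part = -3/(2×4) = -3/8 = -0.375; imaginary part = ±√7/(2×4) ≈ 0.3307. Poles: s = -0.375 ± 0.3307j.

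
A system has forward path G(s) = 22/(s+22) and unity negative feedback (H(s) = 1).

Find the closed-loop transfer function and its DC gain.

T(s) = G/(1+GH) = [22/(s+22)] / [1 + 22/(s+22)] = 22/(s+22+22) = 22/(s+44). DC gain = 22/44 = 0.5.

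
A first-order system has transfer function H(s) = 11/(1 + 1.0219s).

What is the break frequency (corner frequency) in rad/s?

Corner frequency = 1/τ = 1/1.0219 = 0.979 rad/s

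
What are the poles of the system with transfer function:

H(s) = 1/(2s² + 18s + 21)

Discriminant = 18² - 4×2×21 = 324 - 168 = 156 > 0, so two distinct real poles. Using quadratic formula: s = (-18 ± √156)/(2×2) = (-18 ± √156)/4, with √156 ≈ 12.4900. s₁ ≈ -1.3775, s₂ ≈ -7.6225. Poles: s₁ = -1.3775, s₂ = -7.6225.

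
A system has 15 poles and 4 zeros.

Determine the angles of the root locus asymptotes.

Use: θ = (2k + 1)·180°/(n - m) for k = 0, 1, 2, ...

n - m = 15 - 4 = 11. Angles: θk = (2k + 1)·180°/11 = 16.36°, 49.09°, 81.82°, 114.55°, 147.27°, 180°, 212.73°, 245.45°, 278.18°, 310.91°, 343.64°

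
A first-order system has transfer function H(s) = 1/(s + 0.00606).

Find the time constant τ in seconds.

For H(s) = 1/(s + 1/τ), the pole is at -1/τ = -0.00606, so τ = 1/0.00606 = 165 s.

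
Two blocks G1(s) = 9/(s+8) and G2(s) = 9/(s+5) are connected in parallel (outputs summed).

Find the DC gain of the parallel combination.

Parallel: G_eq = G1 + G2. DC gain = G1(0) + G2(0) = 9/8 + 9/5 = 1.125 + 1.8 = 2.925.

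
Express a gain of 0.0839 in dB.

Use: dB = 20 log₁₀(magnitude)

dB = 20 log₁₀(0.0839) = -21.5 dB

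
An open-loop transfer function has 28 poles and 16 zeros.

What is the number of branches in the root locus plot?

Root locus has n branches where n = number of poles = 28.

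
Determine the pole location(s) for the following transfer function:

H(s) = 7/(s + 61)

Pole is where denominator = 0: s + 61 = 0, so s = -61.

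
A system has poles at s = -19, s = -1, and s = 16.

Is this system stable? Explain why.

Pole(s) at s = 16 are not in the left half-plane. System is unstable.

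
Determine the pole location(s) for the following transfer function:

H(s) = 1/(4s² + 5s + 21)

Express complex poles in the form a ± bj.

Discriminant = 5² - 4×4×21 = 25 - 336 = -311 < 0, so the poles are a complex conjugate pair s = (-5 ± j√311)/(2×4). Real part = -5/(2×4) = -5/8 = -0.625; imaginary part = ±√311/(2×4) ≈ 2.2044. Poles: s = -0.625 ± 2.2044j.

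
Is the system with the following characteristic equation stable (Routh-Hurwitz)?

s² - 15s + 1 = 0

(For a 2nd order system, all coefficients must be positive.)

Coefficients: 1, -15, 1. b=-15 not positive, so system is unstable.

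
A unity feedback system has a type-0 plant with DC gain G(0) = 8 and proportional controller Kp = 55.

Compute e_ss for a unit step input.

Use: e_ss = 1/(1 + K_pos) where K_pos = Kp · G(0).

K_pos = Kp · G(0) = 55 × 8 = 440. e_ss = 1/(1 + 440) = 0.0023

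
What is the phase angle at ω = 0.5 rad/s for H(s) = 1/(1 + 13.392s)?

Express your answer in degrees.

Phase = -arctan(ωτ) = -arctan(0.5 × 13.392) = -81.5°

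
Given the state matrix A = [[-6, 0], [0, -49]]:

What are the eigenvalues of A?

For diagonal matrix, eigenvalues are diagonal entries: λ₁ = -6, λ₂ = -49.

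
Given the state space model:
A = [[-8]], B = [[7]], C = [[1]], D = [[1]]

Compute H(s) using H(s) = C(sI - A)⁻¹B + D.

(sI - A)⁻¹ = 1/(s + 8). H(s) = 1×7/(s + 8) + 1 = (s + 15)/(s + 8).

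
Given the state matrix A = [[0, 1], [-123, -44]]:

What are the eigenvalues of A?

det(A - λI) = λ² - (-44)λ + 123 = (λ - (-41))(λ - (-3)). Eigenvalues: -41, -3.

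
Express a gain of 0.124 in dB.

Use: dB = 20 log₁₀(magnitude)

dB = 20 log₁₀(0.124) = -18.1 dB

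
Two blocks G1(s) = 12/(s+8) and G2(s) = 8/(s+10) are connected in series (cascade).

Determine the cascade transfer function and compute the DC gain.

Series: multiply transfer functions. G_eq = 12/(s+8) × 8/(s+10) = 96/((s+8)(s+10)). DC gain = 96/(8×10) = 1.2.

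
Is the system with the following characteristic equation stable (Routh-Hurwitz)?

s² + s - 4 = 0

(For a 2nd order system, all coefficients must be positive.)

Coefficients: 1, 1, -4. c=-4 not positive, so system is unstable.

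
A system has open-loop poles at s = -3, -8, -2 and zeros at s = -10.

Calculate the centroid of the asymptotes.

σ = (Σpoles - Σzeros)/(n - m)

σ = (Σpoles - Σzeros)/(n - m) = (-13 - (-10))/(3 - 1) = -3/2 = -1.5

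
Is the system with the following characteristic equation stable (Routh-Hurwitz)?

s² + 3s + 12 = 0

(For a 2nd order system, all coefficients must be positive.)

Coefficients: 1, 3, 12. All positive, so system is stable.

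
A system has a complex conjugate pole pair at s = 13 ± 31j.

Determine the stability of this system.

Real part of poles is 13 (> 0, right half-plane). Unstable.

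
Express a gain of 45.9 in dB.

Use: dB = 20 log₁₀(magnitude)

dB = 20 log₁₀(45.9) = 33.2 dB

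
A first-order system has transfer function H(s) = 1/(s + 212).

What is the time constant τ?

For H(s) = 1/(s + 1/τ), the pole is at -1/τ = -212, so τ = 1/212 = 0.0047 s.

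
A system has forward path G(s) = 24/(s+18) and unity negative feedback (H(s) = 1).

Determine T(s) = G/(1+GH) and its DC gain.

T(s) = G/(1+GH) = [24/(s+18)] / [1 + 24/(s+18)] = 24/(s+18+24) = 24/(s+42). DC gain = 24/42 = 0.5714.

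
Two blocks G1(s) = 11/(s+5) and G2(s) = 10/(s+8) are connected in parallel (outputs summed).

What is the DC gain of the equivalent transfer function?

Parallel: G_eq = G1 + G2. DC gain = G1(0) + G2(0) = 11/5 + 10/8 = 2.2 + 1.25 = 3.45.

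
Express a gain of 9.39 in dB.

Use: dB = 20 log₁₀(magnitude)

dB = 20 log₁₀(9.39) = 19.5 dB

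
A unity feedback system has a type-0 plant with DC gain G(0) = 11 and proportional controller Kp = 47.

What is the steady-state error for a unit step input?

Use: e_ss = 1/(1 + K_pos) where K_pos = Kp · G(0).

K_pos = Kp · G(0) = 47 × 11 = 517. e_ss = 1/(1 + 517) = 0.0019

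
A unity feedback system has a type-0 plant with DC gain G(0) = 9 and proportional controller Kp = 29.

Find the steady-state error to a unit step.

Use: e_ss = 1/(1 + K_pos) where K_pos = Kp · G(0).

K_pos = Kp · G(0) = 29 × 9 = 261. e_ss = 1/(1 + 261) = 0.0038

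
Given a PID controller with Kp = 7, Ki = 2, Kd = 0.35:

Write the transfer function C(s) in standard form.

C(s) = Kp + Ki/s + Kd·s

Substituting values: C(s) = 7 + 2/s + 0.35s = (0.35s² + 7s + 2)/s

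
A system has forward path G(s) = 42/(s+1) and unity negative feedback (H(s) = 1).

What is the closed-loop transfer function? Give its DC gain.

T(s) = G/(1+GH) = [42/(s+1)] / [1 + 42/(s+1)] = 42/(s+1+42) = 42/(s+43). DC gain = 42/43 = 0.9767.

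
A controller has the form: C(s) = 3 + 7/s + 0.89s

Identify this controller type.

This is a Proportional-Integral-Derivative (PID) controller.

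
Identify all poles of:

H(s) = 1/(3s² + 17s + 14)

Discriminant = 17² - 4×3×14 = 289 - 168 = 121 > 0, so two distinct real poles. Using quadratic formula: s = (-17 ± √121)/(2×3) = (-17 ± √121)/6, with √121 = 11. s₁ = -6/6 = -1, s₂ = -28/6 ≈ -4.6667. Poles: s₁ = -1, s₂ = -4.6667.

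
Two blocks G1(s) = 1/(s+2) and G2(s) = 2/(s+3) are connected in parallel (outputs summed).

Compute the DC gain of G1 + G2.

Parallel: G_eq = G1 + G2. DC gain = G1(0) + G2(0) = 1/2 + 2/3 = 0.5 + 0.6667 = 1.1667.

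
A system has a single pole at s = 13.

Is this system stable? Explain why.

Pole at s = 13 is in the right half-plane. Unstable.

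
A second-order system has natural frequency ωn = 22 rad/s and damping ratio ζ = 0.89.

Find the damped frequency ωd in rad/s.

ωd = ωn√(1 - ζ²) = 22√(1 - 0.89²) = 10.03 rad/s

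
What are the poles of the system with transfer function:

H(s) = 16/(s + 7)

Pole is where denominator = 0: s + 7 = 0, so s = -7.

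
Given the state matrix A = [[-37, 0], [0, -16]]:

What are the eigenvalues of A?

For diagonal matrix, eigenvalues are diagonal entries: λ₁ = -37, λ₂ = -16.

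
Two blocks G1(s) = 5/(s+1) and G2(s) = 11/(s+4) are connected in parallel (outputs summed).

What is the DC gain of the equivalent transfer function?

Parallel: G_eq = G1 + G2. DC gain = G1(0) + G2(0) = 5/1 + 11/4 = 5 + 2.75 = 7.75.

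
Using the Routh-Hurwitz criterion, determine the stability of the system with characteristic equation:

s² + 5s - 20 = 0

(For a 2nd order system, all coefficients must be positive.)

Coefficients: 1, 5, -20. c=-20 not positive, so system is unstable.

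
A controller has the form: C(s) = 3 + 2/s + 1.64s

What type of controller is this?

This is a Proportional-Integral-Derivative (PID) controller.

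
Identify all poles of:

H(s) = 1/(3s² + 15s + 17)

Discriminant = 15² - 4×3×17 = 225 - 204 = 21 > 0, so two distinct real poles. Using quadratic formula: s = (-15 ± √21)/(2×3) = (-15 ± √21)/6, with √21 ≈ 4.5826. s₁ ≈ -1.7362, s₂ ≈ -3.2638. Poles: s₁ = -1.7362, s₂ = -3.2638.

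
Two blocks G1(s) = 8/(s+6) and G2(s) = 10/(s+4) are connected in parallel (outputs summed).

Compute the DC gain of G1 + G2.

Parallel: G_eq = G1 + G2. DC gain = G1(0) + G2(0) = 8/6 + 10/4 = 1.3333 + 2.5 = 3.8333.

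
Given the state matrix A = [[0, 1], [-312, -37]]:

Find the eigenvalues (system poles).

det(A - λI) = λ² - (-37)λ + 312 = (λ - (-13))(λ - (-24)). Eigenvalues: -13, -24.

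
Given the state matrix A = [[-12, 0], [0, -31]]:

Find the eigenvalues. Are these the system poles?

For diagonal matrix, eigenvalues are diagonal entries: λ₁ = -12, λ₂ = -31. Eigenvalues of A = system poles.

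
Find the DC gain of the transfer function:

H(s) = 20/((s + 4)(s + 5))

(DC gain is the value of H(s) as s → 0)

DC gain = H(0) = 20/(4 × 5) = 20/20 = 1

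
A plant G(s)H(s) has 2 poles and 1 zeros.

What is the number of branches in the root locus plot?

Root locus has n branches where n = number of poles = 2.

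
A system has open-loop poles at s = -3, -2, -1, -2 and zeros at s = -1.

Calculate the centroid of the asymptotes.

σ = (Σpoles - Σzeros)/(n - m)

σ = (Σpoles - Σzeros)/(n - m) = (-8 - (-1))/(4 - 1) = -7/3 = -2.33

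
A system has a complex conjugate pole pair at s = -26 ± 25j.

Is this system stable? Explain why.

Real part of poles is -26 (< 0, left half-plane). Stable.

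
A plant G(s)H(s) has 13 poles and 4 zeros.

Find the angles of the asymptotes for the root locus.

n - m = 13 - 4 = 9. Angles: θk = (2k + 1)·180°/9 = 20°, 60°, 100°, 140°, 180°, 220°, 260°, 300°, 340°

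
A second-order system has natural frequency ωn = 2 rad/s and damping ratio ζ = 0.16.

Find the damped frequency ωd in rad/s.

ωd = ωn√(1 - ζ²) = 2√(1 - 0.16²) = 1.97 rad/s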